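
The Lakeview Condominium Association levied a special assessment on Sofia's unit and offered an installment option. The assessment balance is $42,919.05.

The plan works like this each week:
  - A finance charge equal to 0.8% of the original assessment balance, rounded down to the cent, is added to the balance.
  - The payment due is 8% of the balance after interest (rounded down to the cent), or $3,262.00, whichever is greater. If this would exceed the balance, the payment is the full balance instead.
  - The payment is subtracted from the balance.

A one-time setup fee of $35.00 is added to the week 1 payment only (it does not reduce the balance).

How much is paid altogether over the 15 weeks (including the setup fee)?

$48,104.30

# | Opening | Interest | Payment | Fee | End bal
1 | $42,919.05 | $343.35 | $3,460.99 | $35.00 | $39,801.41
2 | $39,801.41 | $343.35 | $3,262.00 | — | $36,882.76
3 | $36,882.76 | $343.35 | $3,262.00 | — | $33,964.11
4 | $33,964.11 | $343.35 | $3,262.00 | — | $31,045.46
5 | $31,045.46 | $343.35 | $3,262.00 | — | $28,126.81
6 | $28,126.81 | $343.35 | $3,262.00 | — | $25,208.16
7 | $25,208.16 | $343.35 | $3,262.00 | — | $22,289.51
8 | $22,289.51 | $343.35 | $3,262.00 | — | $19,370.86
9 | $19,370.86 | $343.35 | $3,262.00 | — | $16,452.21
10 | $16,452.21 | $343.35 | $3,262.00 | — | $13,533.56
11 | $13,533.56 | $343.35 | $3,262.00 | — | $10,614.91
12 | $10,614.91 | $343.35 | $3,262.00 | — | $7,696.26
13 | $7,696.26 | $343.35 | $3,262.00 | — | $4,777.61
14 | $4,777.61 | $343.35 | $3,262.00 | — | $1,858.96
15 | $1,858.96 | $343.35 | $2,202.31 | — | $0.00
Total paid: $48,104.30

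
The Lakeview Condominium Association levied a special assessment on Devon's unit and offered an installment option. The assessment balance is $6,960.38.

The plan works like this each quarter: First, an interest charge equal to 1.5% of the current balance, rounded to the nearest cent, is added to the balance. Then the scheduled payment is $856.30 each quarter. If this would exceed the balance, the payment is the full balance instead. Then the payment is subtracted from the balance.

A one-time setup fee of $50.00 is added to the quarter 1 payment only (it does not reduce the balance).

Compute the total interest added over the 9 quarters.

$519.11

# | Opening | Interest | Payment | Fee | End bal
1 | $6,960.38 | $104.41 | $856.30 | $50.00 | $6,208.49
2 | $6,208.49 | $93.13 | $856.30 | — | $5,445.32
3 | $5,445.32 | $81.68 | $856.30 | — | $4,670.70
4 | $4,670.70 | $70.06 | $856.30 | — | $3,884.46
5 | $3,884.46 | $58.27 | $856.30 | — | $3,086.43
6 | $3,086.43 | $46.30 | $856.30 | — | $2,276.43
7 | $2,276.43 | $34.15 | $856.30 | — | $1,454.28
8 | $1,454.28 | $21.81 | $856.30 | — | $619.79
9 | $619.79 | $9.30 | $629.09 | — | $0.00
Total interest: $104.41 + $93.13 + $81.68 + $70.06 + $58.27 + $46.30 + $34.15 + $21.81 + $9.30 = $519.11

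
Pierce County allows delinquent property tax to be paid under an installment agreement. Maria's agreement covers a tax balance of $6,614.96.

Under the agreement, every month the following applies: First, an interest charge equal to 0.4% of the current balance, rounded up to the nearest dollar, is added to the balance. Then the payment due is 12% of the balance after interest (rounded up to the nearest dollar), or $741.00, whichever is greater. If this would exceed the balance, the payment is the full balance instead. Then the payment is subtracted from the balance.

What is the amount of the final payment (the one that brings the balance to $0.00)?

Month 1: $6,614.96 +$27.00 interest = $6,641.96; pay $798.00 → $5,843.96
Month 2: $5,843.96 +$24.00 interest = $5,867.96; pay $741.00 → $5,126.96
Month 3: $5,126.96 +$21.00 interest = $5,147.96; pay $741.00 → $4,406.96
Month 4: $4,406.96 +$18.00 interest = $4,424.96; pay $741.00 → $3,683.96
Month 5: $3,683.96 +$15.00 interest = $3,698.96; pay $741.00 → $2,957.96
Month 6: $2,957.96 +$12.00 interest = $2,969.96; pay $741.00 → $2,228.96
Month 7: $2,228.96 +$9.00 interest = $2,237.96; pay $741.00 → $1,496.96
Month 8: $1,496.96 +$6.00 interest = $1,502.96; pay $741.00 → $761.96
Month 9: $761.96 +$4.00 interest = $765.96; pay $741.00 → $24.96
Month 10: $24.96 +$1.00 interest = $25.96; pay $25.96 → $0.00

$25.96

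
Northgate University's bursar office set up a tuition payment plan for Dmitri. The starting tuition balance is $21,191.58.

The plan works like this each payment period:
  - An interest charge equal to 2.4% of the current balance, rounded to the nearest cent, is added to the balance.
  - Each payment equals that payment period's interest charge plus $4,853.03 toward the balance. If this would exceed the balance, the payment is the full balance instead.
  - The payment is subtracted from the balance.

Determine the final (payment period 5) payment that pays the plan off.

Payment period 1: $21,191.58 +$508.60 interest = $21,700.18; pay $5,361.63 → $16,338.55
Payment period 2: $16,338.55 +$392.13 interest = $16,730.68; pay $5,245.16 → $11,485.52
Payment period 3: $11,485.52 +$275.65 interest = $11,761.17; pay $5,128.68 → $6,632.49
Payment period 4: $6,632.49 +$159.18 interest = $6,791.67; pay $5,012.21 → $1,779.46
Payment period 5: $1,779.46 +$42.71 interest = $1,822.17; pay $1,822.17 → $0.00

$1,822.17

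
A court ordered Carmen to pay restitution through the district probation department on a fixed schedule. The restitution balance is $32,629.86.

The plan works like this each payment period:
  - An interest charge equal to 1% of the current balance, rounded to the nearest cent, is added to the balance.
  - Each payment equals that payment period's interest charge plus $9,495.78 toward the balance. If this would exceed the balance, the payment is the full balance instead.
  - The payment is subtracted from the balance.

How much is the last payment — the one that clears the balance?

# | Opening | Interest | Payment | End bal
1 | $32,629.86 | $326.30 | $9,822.08 | $23,134.08
2 | $23,134.08 | $231.34 | $9,727.12 | $13,638.30
3 | $13,638.30 | $136.38 | $9,632.16 | $4,142.52
4 | $4,142.52 | $41.43 | $4,183.95 | $0.00

$4,183.95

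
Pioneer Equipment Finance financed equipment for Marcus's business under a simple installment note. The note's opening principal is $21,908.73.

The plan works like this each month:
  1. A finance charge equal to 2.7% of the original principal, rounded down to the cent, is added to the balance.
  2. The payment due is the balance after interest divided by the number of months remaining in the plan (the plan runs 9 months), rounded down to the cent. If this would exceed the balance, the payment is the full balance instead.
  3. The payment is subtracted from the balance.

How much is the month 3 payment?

# | Opening | Interest | Payment | End bal
1 | $21,908.73 | $591.53 | $2,500.02 | $20,000.24
2 | $20,000.24 | $591.53 | $2,573.97 | $18,017.80
3 | $18,017.80 | $591.53 | $2,658.47 | $15,950.86

$2,658.47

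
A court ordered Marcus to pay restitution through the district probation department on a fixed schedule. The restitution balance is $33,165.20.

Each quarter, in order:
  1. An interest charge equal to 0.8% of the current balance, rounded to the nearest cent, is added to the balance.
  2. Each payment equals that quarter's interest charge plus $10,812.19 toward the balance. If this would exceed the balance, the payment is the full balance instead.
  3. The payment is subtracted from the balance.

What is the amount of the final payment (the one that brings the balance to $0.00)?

$734.46

Quarter 1: opening $33,165.20; interest $265.32 → $33,430.52; payment $11,077.51; balance $22,353.01
Quarter 2: opening $22,353.01; interest $178.82 → $22,531.83; payment $10,991.01; balance $11,540.82
Quarter 3: opening $11,540.82; interest $92.33 → $11,633.15; payment $10,904.52; balance $728.63
Quarter 4: opening $728.63; interest $5.83 → $734.46; payment $734.46; balance $0.00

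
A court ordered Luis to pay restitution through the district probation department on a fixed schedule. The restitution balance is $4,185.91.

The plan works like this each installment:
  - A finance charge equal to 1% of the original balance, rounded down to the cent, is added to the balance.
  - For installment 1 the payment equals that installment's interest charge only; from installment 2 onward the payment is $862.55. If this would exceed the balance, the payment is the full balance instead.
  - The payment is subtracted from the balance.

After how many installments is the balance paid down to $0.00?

Installment 1: opening $4,185.91; interest $41.85 → $4,227.76; payment $41.85; balance $4,185.91
Installment 2: opening $4,185.91; interest $41.85 → $4,227.76; payment $862.55; balance $3,365.21
Installment 3: opening $3,365.21; interest $41.85 → $3,407.06; payment $862.55; balance $2,544.51
Installment 4: opening $2,544.51; interest $41.85 → $2,586.36; payment $862.55; balance $1,723.81
Installment 5: opening $1,723.81; interest $41.85 → $1,765.66; payment $862.55; balance $903.11
Installment 6: opening $903.11; interest $41.85 → $944.96; payment $862.55; balance $82.41
Installment 7: opening $82.41; interest $41.85 → $124.26; payment $124.26; balance $0.00
Balance reaches $0.00 in installment 7.

7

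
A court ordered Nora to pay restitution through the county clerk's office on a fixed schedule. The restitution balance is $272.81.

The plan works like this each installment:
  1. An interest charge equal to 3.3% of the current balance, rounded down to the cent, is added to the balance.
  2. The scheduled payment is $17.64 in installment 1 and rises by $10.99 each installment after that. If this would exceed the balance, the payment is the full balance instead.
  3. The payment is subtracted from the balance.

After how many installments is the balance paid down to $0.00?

Installment 1: $272.81 +$9.00 interest = $281.81; pay $17.64 → $264.17
Installment 2: $264.17 +$8.71 interest = $272.88; pay $28.63 → $244.25
Installment 3: $244.25 +$8.06 interest = $252.31; pay $39.62 → $212.69
Installment 4: $212.69 +$7.01 interest = $219.70; pay $50.61 → $169.09
Installment 5: $169.09 +$5.57 interest = $174.66; pay $61.60 → $113.06
Installment 6: $113.06 +$3.73 interest = $116.79; pay $72.59 → $44.20
Installment 7: $44.20 +$1.45 interest = $45.65; pay $45.65 → $0.00
Balance reaches $0.00 in installment 7.

7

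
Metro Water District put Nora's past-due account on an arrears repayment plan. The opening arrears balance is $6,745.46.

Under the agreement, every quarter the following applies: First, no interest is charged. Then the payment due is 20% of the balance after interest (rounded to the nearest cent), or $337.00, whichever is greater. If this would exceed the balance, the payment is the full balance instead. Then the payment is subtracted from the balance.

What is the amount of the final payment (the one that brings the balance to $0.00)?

$66.62

Quarter 1: opening $6,745.46; payment $1,349.09; balance $5,396.37
Quarter 2: opening $5,396.37; payment $1,079.27; balance $4,317.10
Quarter 3: opening $4,317.10; payment $863.42; balance $3,453.68
Quarter 4: opening $3,453.68; payment $690.74; balance $2,762.94
Quarter 5: opening $2,762.94; payment $552.59; balance $2,210.35
Quarter 6: opening $2,210.35; payment $442.07; balance $1,768.28
Quarter 7: opening $1,768.28; payment $353.66; balance $1,414.62
Quarter 8: opening $1,414.62; payment $337.00; balance $1,077.62
Quarter 9: opening $1,077.62; payment $337.00; balance $740.62
Quarter 10: opening $740.62; payment $337.00; balance $403.62
Quarter 11: opening $403.62; payment $337.00; balance $66.62
Quarter 12: opening $66.62; payment $66.62; balance $0.00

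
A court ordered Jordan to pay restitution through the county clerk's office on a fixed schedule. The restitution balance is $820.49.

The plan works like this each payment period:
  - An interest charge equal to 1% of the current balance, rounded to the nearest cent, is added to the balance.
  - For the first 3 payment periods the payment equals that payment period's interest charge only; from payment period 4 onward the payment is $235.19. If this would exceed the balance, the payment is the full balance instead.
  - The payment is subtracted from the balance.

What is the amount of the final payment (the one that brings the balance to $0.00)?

$134.03

Payment period 1: $820.49 +$8.20 interest = $828.69; pay $8.20 → $820.49
Payment period 2: $820.49 +$8.20 interest = $828.69; pay $8.20 → $820.49
Payment period 3: $820.49 +$8.20 interest = $828.69; pay $8.20 → $820.49
Payment period 4: $820.49 +$8.20 interest = $828.69; pay $235.19 → $593.50
Payment period 5: $593.50 +$5.94 interest = $599.44; pay $235.19 → $364.25
Payment period 6: $364.25 +$3.64 interest = $367.89; pay $235.19 → $132.70
Payment period 7: $132.70 +$1.33 interest = $134.03; pay $134.03 → $0.00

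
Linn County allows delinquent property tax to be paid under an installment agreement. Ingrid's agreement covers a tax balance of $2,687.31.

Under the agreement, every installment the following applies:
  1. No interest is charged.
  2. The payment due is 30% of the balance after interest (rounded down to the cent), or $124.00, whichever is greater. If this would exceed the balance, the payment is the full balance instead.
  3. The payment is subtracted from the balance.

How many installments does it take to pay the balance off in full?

Installment 1: opening $2,687.31; payment $806.19; balance $1,881.12
Installment 2: opening $1,881.12; payment $564.33; balance $1,316.79
Installment 3: opening $1,316.79; payment $395.03; balance $921.76
Installment 4: opening $921.76; payment $276.52; balance $645.24
Installment 5: opening $645.24; payment $193.57; balance $451.67
Installment 6: opening $451.67; payment $135.50; balance $316.17
Installment 7: opening $316.17; payment $124.00; balance $192.17
Installment 8: opening $192.17; payment $124.00; balance $68.17
Installment 9: opening $68.17; payment $68.17; balance $0.00
Balance reaches $0.00 in installment 9.

9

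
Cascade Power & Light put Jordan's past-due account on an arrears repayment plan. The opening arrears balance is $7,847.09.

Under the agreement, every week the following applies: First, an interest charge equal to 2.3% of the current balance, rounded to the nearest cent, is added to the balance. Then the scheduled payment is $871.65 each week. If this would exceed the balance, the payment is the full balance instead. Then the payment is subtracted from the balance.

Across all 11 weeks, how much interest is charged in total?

Week 1: opening $7,847.09; interest $180.48 → $8,027.57; payment $871.65; balance $7,155.92
Week 2: opening $7,155.92; interest $164.59 → $7,320.51; payment $871.65; balance $6,448.86
Week 3: opening $6,448.86; interest $148.32 → $6,597.18; payment $871.65; balance $5,725.53
Week 4: opening $5,725.53; interest $131.69 → $5,857.22; payment $871.65; balance $4,985.57
Week 5: opening $4,985.57; interest $114.67 → $5,100.24; payment $871.65; balance $4,228.59
Week 6: opening $4,228.59; interest $97.26 → $4,325.85; payment $871.65; balance $3,454.20
Week 7: opening $3,454.20; interest $79.45 → $3,533.65; payment $871.65; balance $2,662.00
Week 8: opening $2,662.00; interest $61.23 → $2,723.23; payment $871.65; balance $1,851.58
Week 9: opening $1,851.58; interest $42.59 → $1,894.17; payment $871.65; balance $1,022.52
Week 10: opening $1,022.52; interest $23.52 → $1,046.04; payment $871.65; balance $174.39
Week 11: opening $174.39; interest $4.01 → $178.40; payment $178.40; balance $0.00
Total interest: $180.48 + $164.59 + $148.32 + $131.69 + $114.67 + $97.26 + $79.45 + $61.23 + $42.59 + $23.52 + $4.01 = $1,047.81

$1,047.81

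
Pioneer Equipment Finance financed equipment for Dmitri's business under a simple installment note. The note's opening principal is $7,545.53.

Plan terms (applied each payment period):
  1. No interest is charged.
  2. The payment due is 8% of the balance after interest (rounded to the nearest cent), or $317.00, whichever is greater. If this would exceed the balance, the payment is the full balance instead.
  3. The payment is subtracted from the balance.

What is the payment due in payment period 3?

$510.92

Payment period 1: $7,545.53 − $603.64 → $6,941.89
Payment period 2: $6,941.89 − $555.35 → $6,386.54
Payment period 3: $6,386.54 − $510.92 → $5,875.62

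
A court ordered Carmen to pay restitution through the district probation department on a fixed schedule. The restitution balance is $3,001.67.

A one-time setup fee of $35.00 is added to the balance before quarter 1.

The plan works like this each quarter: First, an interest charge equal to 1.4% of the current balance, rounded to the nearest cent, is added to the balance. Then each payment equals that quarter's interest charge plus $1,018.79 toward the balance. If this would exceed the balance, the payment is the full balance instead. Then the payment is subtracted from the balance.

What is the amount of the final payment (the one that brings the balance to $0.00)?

Quarter 1: $3,036.67 +$42.51 interest = $3,079.18; pay $1,061.30 → $2,017.88
Quarter 2: $2,017.88 +$28.25 interest = $2,046.13; pay $1,047.04 → $999.09
Quarter 3: $999.09 +$13.99 interest = $1,013.08; pay $1,013.08 → $0.00

$1,013.08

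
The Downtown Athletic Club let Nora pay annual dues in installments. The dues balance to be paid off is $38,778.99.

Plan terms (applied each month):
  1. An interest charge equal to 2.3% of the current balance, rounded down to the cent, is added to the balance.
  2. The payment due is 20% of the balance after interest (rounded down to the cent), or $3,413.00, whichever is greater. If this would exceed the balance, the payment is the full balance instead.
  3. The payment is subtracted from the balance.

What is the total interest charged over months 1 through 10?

$4,019.30

Month 1: $38,778.99 +$891.91 interest = $39,670.90; pay $7,934.18 → $31,736.72
Month 2: $31,736.72 +$729.94 interest = $32,466.66; pay $6,493.33 → $25,973.33
Month 3: $25,973.33 +$597.38 interest = $26,570.71; pay $5,314.14 → $21,256.57
Month 4: $21,256.57 +$488.90 interest = $21,745.47; pay $4,349.09 → $17,396.38
Month 5: $17,396.38 +$400.11 interest = $17,796.49; pay $3,559.29 → $14,237.20
Month 6: $14,237.20 +$327.45 interest = $14,564.65; pay $3,413.00 → $11,151.65
Month 7: $11,151.65 +$256.48 interest = $11,408.13; pay $3,413.00 → $7,995.13
Month 8: $7,995.13 +$183.88 interest = $8,179.01; pay $3,413.00 → $4,766.01
Month 9: $4,766.01 +$109.61 interest = $4,875.62; pay $3,413.00 → $1,462.62
Month 10: $1,462.62 +$33.64 interest = $1,496.26; pay $1,496.26 → $0.00
Total interest: $891.91 + $729.94 + $597.38 + $488.90 + $400.11 + $327.45 + $256.48 + $183.88 + $109.61 + $33.64 = $4,019.30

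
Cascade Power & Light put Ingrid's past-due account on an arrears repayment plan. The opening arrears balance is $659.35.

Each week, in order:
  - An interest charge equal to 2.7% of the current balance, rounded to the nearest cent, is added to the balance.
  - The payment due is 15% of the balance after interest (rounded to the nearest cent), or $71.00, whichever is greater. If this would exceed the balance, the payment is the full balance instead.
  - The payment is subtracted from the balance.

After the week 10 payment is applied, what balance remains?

$0.00

# | Opening | Interest | Payment | End bal
1 | $659.35 | $17.80 | $101.57 | $575.58
2 | $575.58 | $15.54 | $88.67 | $502.45
3 | $502.45 | $13.57 | $77.40 | $438.62
4 | $438.62 | $11.84 | $71.00 | $379.46
5 | $379.46 | $10.25 | $71.00 | $318.71
6 | $318.71 | $8.61 | $71.00 | $256.32
7 | $256.32 | $6.92 | $71.00 | $192.24
8 | $192.24 | $5.19 | $71.00 | $126.43
9 | $126.43 | $3.41 | $71.00 | $58.84
10 | $58.84 | $1.59 | $60.43 | $0.00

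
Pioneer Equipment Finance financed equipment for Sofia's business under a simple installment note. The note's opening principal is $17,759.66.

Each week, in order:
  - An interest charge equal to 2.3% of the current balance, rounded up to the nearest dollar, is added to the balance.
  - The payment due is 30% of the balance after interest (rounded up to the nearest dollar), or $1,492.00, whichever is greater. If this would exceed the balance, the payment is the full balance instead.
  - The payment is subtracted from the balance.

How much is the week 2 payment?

$3,904.00

Week 1: $17,759.66 +$409.00 interest = $18,168.66; pay $5,451.00 → $12,717.66
Week 2: $12,717.66 +$293.00 interest = $13,010.66; pay $3,904.00 → $9,106.66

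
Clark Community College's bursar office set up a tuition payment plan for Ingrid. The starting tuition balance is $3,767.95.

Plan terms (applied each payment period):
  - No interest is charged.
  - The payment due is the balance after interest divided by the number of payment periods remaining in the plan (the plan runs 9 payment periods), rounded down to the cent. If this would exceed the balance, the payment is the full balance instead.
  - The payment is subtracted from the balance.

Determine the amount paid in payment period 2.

$418.66

Payment period 1: opening $3,767.95; payment $418.66; balance $3,349.29
Payment period 2: opening $3,349.29; payment $418.66; balance $2,930.63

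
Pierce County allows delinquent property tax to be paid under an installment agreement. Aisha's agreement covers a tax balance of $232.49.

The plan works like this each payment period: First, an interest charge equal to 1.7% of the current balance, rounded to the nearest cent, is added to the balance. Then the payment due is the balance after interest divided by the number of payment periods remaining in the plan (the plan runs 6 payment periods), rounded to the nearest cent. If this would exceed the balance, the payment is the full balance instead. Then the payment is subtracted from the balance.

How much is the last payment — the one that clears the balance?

Payment period 1: opening $232.49; interest $3.95 → $236.44; payment $39.41; balance $197.03
Payment period 2: opening $197.03; interest $3.35 → $200.38; payment $40.08; balance $160.30
Payment period 3: opening $160.30; interest $2.73 → $163.03; payment $40.76; balance $122.27
Payment period 4: opening $122.27; interest $2.08 → $124.35; payment $41.45; balance $82.90
Payment period 5: opening $82.90; interest $1.41 → $84.31; payment $42.16; balance $42.15
Payment period 6: opening $42.15; interest $0.72 → $42.87; payment $42.87; balance $0.00

$42.87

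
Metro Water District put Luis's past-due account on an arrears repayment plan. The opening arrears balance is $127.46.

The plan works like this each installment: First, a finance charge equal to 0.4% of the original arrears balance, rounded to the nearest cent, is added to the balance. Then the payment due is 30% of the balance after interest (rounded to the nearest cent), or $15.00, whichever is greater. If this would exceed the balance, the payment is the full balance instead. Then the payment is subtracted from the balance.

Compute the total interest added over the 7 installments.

Installment 1: $127.46 +$0.51 interest = $127.97; pay $38.39 → $89.58
Installment 2: $89.58 +$0.51 interest = $90.09; pay $27.03 → $63.06
Installment 3: $63.06 +$0.51 interest = $63.57; pay $19.07 → $44.50
Installment 4: $44.50 +$0.51 interest = $45.01; pay $15.00 → $30.01
Installment 5: $30.01 +$0.51 interest = $30.52; pay $15.00 → $15.52
Installment 6: $15.52 +$0.51 interest = $16.03; pay $15.00 → $1.03
Installment 7: $1.03 +$0.51 interest = $1.54; pay $1.54 → $0.00
Total interest: $0.51 + $0.51 + $0.51 + $0.51 + $0.51 + $0.51 + $0.51 = $3.57

$3.57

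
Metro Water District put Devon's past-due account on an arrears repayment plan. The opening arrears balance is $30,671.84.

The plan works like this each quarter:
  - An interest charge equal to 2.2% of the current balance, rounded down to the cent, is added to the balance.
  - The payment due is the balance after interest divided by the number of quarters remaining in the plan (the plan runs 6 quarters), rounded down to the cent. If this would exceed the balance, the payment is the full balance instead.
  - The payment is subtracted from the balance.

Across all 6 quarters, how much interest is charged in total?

$2,450.24

Quarter 1: $30,671.84 +$674.78 interest = $31,346.62; pay $5,224.43 → $26,122.19
Quarter 2: $26,122.19 +$574.68 interest = $26,696.87; pay $5,339.37 → $21,357.50
Quarter 3: $21,357.50 +$469.86 interest = $21,827.36; pay $5,456.84 → $16,370.52
Quarter 4: $16,370.52 +$360.15 interest = $16,730.67; pay $5,576.89 → $11,153.78
Quarter 5: $11,153.78 +$245.38 interest = $11,399.16; pay $5,699.58 → $5,699.58
Quarter 6: $5,699.58 +$125.39 interest = $5,824.97; pay $5,824.97 → $0.00
Total interest: $674.78 + $574.68 + $469.86 + $360.15 + $245.38 + $125.39 = $2,450.24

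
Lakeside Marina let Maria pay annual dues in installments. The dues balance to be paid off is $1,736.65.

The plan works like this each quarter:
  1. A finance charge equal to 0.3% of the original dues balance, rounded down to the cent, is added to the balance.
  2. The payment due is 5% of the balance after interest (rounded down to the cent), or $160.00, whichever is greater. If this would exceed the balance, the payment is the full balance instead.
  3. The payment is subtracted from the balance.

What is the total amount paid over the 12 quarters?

Quarter 1: $1,736.65 +$5.20 interest = $1,741.85; pay $160.00 → $1,581.85
Quarter 2: $1,581.85 +$5.20 interest = $1,587.05; pay $160.00 → $1,427.05
Quarter 3: $1,427.05 +$5.20 interest = $1,432.25; pay $160.00 → $1,272.25
Quarter 4: $1,272.25 +$5.20 interest = $1,277.45; pay $160.00 → $1,117.45
Quarter 5: $1,117.45 +$5.20 interest = $1,122.65; pay $160.00 → $962.65
Quarter 6: $962.65 +$5.20 interest = $967.85; pay $160.00 → $807.85
Quarter 7: $807.85 +$5.20 interest = $813.05; pay $160.00 → $653.05
Quarter 8: $653.05 +$5.20 interest = $658.25; pay $160.00 → $498.25
Quarter 9: $498.25 +$5.20 interest = $503.45; pay $160.00 → $343.45
Quarter 10: $343.45 +$5.20 interest = $348.65; pay $160.00 → $188.65
Quarter 11: $188.65 +$5.20 interest = $193.85; pay $160.00 → $33.85
Quarter 12: $33.85 +$5.20 interest = $39.05; pay $39.05 → $0.00
Total paid: $1,799.05

$1,799.05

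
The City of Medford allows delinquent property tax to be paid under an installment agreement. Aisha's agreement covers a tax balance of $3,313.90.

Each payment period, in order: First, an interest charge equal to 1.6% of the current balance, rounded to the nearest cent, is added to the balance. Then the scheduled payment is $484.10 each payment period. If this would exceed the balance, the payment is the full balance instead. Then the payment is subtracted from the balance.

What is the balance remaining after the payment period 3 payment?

$1,999.87

Payment period 1: opening $3,313.90; interest $53.02 → $3,366.92; payment $484.10; balance $2,882.82
Payment period 2: opening $2,882.82; interest $46.13 → $2,928.95; payment $484.10; balance $2,444.85
Payment period 3: opening $2,444.85; interest $39.12 → $2,483.97; payment $484.10; balance $1,999.87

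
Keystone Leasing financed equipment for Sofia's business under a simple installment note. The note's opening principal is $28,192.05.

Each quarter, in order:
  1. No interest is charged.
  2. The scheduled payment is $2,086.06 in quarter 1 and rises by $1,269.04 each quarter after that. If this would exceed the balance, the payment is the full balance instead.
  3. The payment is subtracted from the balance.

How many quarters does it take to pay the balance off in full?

Quarter 1: $28,192.05 − $2,086.06 → $26,105.99
Quarter 2: $26,105.99 − $3,355.10 → $22,750.89
Quarter 3: $22,750.89 − $4,624.14 → $18,126.75
Quarter 4: $18,126.75 − $5,893.18 → $12,233.57
Quarter 5: $12,233.57 − $7,162.22 → $5,071.35
Quarter 6: $5,071.35 − $5,071.35 → $0.00
Balance reaches $0.00 in quarter 6.

6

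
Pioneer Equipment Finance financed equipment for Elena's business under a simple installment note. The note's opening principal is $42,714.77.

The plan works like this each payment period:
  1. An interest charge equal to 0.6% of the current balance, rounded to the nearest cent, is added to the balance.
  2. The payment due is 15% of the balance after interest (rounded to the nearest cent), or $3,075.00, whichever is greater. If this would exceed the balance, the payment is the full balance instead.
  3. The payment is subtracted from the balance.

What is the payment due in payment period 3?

$4,713.04

Payment period 1: $42,714.77 +$256.29 interest = $42,971.06; pay $6,445.66 → $36,525.40
Payment period 2: $36,525.40 +$219.15 interest = $36,744.55; pay $5,511.68 → $31,232.87
Payment period 3: $31,232.87 +$187.40 interest = $31,420.27; pay $4,713.04 → $26,707.23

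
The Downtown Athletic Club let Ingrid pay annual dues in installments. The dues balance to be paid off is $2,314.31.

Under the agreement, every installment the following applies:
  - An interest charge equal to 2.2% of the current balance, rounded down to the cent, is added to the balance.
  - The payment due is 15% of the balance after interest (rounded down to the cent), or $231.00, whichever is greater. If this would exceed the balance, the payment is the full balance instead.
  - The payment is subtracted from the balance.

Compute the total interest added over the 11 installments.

Installment 1: $2,314.31 +$50.91 interest = $2,365.22; pay $354.78 → $2,010.44
Installment 2: $2,010.44 +$44.22 interest = $2,054.66; pay $308.19 → $1,746.47
Installment 3: $1,746.47 +$38.42 interest = $1,784.89; pay $267.73 → $1,517.16
Installment 4: $1,517.16 +$33.37 interest = $1,550.53; pay $232.57 → $1,317.96
Installment 5: $1,317.96 +$28.99 interest = $1,346.95; pay $231.00 → $1,115.95
Installment 6: $1,115.95 +$24.55 interest = $1,140.50; pay $231.00 → $909.50
Installment 7: $909.50 +$20.00 interest = $929.50; pay $231.00 → $698.50
Installment 8: $698.50 +$15.36 interest = $713.86; pay $231.00 → $482.86
Installment 9: $482.86 +$10.62 interest = $493.48; pay $231.00 → $262.48
Installment 10: $262.48 +$5.77 interest = $268.25; pay $231.00 → $37.25
Installment 11: $37.25 +$0.81 interest = $38.06; pay $38.06 → $0.00
Total interest: $50.91 + $44.22 + $38.42 + $33.37 + $28.99 + $24.55 + $20.00 + $15.36 + $10.62 + $5.77 + $0.81 = $273.02

$273.02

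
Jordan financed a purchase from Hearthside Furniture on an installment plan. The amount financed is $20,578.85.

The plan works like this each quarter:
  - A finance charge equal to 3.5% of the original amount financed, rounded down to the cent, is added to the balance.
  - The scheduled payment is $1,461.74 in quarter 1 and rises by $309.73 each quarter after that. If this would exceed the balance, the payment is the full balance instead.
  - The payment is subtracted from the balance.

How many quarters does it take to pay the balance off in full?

Quarter 1: $20,578.85 +$720.25 interest = $21,299.10; pay $1,461.74 → $19,837.36
Quarter 2: $19,837.36 +$720.25 interest = $20,557.61; pay $1,771.47 → $18,786.14
Quarter 3: $18,786.14 +$720.25 interest = $19,506.39; pay $2,081.20 → $17,425.19
Quarter 4: $17,425.19 +$720.25 interest = $18,145.44; pay $2,390.93 → $15,754.51
Quarter 5: $15,754.51 +$720.25 interest = $16,474.76; pay $2,700.66 → $13,774.10
Quarter 6: $13,774.10 +$720.25 interest = $14,494.35; pay $3,010.39 → $11,483.96
Quarter 7: $11,483.96 +$720.25 interest = $12,204.21; pay $3,320.12 → $8,884.09
Quarter 8: $8,884.09 +$720.25 interest = $9,604.34; pay $3,629.85 → $5,974.49
Quarter 9: $5,974.49 +$720.25 interest = $6,694.74; pay $3,939.58 → $2,755.16
Quarter 10: $2,755.16 +$720.25 interest = $3,475.41; pay $3,475.41 → $0.00
Balance reaches $0.00 in quarter 10.

10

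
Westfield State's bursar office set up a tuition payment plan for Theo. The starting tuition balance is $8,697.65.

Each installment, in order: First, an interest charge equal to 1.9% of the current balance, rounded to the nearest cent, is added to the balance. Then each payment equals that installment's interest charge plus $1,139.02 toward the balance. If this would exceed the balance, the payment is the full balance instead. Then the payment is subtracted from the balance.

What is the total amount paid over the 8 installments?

Installment 1: opening $8,697.65; interest $165.26 → $8,862.91; payment $1,304.28; balance $7,558.63
Installment 2: opening $7,558.63; interest $143.61 → $7,702.24; payment $1,282.63; balance $6,419.61
Installment 3: opening $6,419.61; interest $121.97 → $6,541.58; payment $1,260.99; balance $5,280.59
Installment 4: opening $5,280.59; interest $100.33 → $5,380.92; payment $1,239.35; balance $4,141.57
Installment 5: opening $4,141.57; interest $78.69 → $4,220.26; payment $1,217.71; balance $3,002.55
Installment 6: opening $3,002.55; interest $57.05 → $3,059.60; payment $1,196.07; balance $1,863.53
Installment 7: opening $1,863.53; interest $35.41 → $1,898.94; payment $1,174.43; balance $724.51
Installment 8: opening $724.51; interest $13.77 → $738.28; payment $738.28; balance $0.00
Total paid: $9,413.74

$9,413.74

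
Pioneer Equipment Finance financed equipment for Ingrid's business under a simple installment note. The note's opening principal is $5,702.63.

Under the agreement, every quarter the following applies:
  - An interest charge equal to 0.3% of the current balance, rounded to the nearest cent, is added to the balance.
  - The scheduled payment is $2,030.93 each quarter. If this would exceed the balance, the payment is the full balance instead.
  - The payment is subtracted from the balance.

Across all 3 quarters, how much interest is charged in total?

$33.19

Quarter 1: opening $5,702.63; interest $17.11 → $5,719.74; payment $2,030.93; balance $3,688.81
Quarter 2: opening $3,688.81; interest $11.07 → $3,699.88; payment $2,030.93; balance $1,668.95
Quarter 3: opening $1,668.95; interest $5.01 → $1,673.96; payment $1,673.96; balance $0.00
Total interest: $17.11 + $11.07 + $5.01 = $33.19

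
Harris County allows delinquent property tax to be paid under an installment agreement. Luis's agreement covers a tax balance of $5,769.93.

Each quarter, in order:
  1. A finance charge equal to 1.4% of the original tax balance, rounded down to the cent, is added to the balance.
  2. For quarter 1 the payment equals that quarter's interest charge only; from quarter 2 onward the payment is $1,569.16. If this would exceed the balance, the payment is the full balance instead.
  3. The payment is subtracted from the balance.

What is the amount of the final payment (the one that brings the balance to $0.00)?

Quarter 1: opening $5,769.93; interest $80.77 → $5,850.70; payment $80.77; balance $5,769.93
Quarter 2: opening $5,769.93; interest $80.77 → $5,850.70; payment $1,569.16; balance $4,281.54
Quarter 3: opening $4,281.54; interest $80.77 → $4,362.31; payment $1,569.16; balance $2,793.15
Quarter 4: opening $2,793.15; interest $80.77 → $2,873.92; payment $1,569.16; balance $1,304.76
Quarter 5: opening $1,304.76; interest $80.77 → $1,385.53; payment $1,385.53; balance $0.00

$1,385.53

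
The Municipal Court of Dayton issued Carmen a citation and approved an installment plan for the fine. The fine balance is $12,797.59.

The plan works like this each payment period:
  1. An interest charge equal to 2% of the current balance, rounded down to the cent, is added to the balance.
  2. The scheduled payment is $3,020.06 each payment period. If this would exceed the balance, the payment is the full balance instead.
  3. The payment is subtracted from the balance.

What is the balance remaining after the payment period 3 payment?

$4,338.30

Payment period 1: opening $12,797.59; interest $255.95 → $13,053.54; payment $3,020.06; balance $10,033.48
Payment period 2: opening $10,033.48; interest $200.66 → $10,234.14; payment $3,020.06; balance $7,214.08
Payment period 3: opening $7,214.08; interest $144.28 → $7,358.36; payment $3,020.06; balance $4,338.30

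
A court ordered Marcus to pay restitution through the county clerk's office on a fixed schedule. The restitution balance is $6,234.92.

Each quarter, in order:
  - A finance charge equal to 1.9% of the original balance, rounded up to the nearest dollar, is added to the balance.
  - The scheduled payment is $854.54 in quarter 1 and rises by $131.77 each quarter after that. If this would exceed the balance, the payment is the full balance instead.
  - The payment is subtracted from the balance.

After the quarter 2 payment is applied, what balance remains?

Quarter 1: $6,234.92 +$119.00 interest = $6,353.92; pay $854.54 → $5,499.38
Quarter 2: $5,499.38 +$119.00 interest = $5,618.38; pay $986.31 → $4,632.07

$4,632.07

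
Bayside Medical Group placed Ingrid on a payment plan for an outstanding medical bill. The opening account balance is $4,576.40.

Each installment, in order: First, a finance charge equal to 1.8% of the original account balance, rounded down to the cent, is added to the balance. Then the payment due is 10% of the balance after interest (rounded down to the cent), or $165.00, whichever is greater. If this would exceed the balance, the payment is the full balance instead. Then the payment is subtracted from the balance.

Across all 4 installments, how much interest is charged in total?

Installment 1: $4,576.40 +$82.37 interest = $4,658.77; pay $465.87 → $4,192.90
Installment 2: $4,192.90 +$82.37 interest = $4,275.27; pay $427.52 → $3,847.75
Installment 3: $3,847.75 +$82.37 interest = $3,930.12; pay $393.01 → $3,537.11
Installment 4: $3,537.11 +$82.37 interest = $3,619.48; pay $361.94 → $3,257.54
Total interest: $82.37 + $82.37 + $82.37 + $82.37 = $329.48

$329.48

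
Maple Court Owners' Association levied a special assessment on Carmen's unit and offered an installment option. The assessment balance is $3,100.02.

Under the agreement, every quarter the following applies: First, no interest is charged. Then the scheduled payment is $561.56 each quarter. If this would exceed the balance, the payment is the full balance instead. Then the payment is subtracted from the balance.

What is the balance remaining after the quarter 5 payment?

# | Opening | Payment | End bal
1 | $3,100.02 | $561.56 | $2,538.46
2 | $2,538.46 | $561.56 | $1,976.90
3 | $1,976.90 | $561.56 | $1,415.34
4 | $1,415.34 | $561.56 | $853.78
5 | $853.78 | $561.56 | $292.22

$292.22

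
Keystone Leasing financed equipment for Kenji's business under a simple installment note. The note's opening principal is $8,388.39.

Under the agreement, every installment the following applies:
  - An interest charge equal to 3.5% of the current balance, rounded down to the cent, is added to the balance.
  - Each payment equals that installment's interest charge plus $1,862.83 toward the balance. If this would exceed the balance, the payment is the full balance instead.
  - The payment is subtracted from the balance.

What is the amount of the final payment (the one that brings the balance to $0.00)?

Installment 1: opening $8,388.39; interest $293.59 → $8,681.98; payment $2,156.42; balance $6,525.56
Installment 2: opening $6,525.56; interest $228.39 → $6,753.95; payment $2,091.22; balance $4,662.73
Installment 3: opening $4,662.73; interest $163.19 → $4,825.92; payment $2,026.02; balance $2,799.90
Installment 4: opening $2,799.90; interest $97.99 → $2,897.89; payment $1,960.82; balance $937.07
Installment 5: opening $937.07; interest $32.79 → $969.86; payment $969.86; balance $0.00

$969.86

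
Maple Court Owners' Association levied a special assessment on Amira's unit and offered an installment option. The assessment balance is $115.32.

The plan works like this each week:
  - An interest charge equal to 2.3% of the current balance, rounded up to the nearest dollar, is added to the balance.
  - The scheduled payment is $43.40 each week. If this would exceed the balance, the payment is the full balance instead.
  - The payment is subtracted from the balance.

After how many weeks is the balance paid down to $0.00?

3

Week 1: $115.32 +$3.00 interest = $118.32; pay $43.40 → $74.92
Week 2: $74.92 +$2.00 interest = $76.92; pay $43.40 → $33.52
Week 3: $33.52 +$1.00 interest = $34.52; pay $34.52 → $0.00
Balance reaches $0.00 in week 3.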